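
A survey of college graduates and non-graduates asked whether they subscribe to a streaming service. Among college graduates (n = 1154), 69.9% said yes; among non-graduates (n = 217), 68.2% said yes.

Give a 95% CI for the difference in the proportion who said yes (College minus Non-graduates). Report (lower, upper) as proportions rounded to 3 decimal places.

(-0.050, 0.084)

Each SE is √(p̂(1−p̂)/n): √(0.6990·0.3010/1154) = 0.01350 and √(0.6820·0.3180/217) = 0.03161.
SE(p̂₁ − p̂₂) = √(SE₁² + SE₂²) = √(0.00018225 + 0.0009991921) = 0.03437, since the two samples are independent.
At 95% confidence z* = 1.960; margin = 1.960 × 0.03437 = 0.06737.
The difference is 0.6990 − 0.6820 = 0.0170, so the interval is 0.0170 ± 0.06737 = (-0.050, 0.084).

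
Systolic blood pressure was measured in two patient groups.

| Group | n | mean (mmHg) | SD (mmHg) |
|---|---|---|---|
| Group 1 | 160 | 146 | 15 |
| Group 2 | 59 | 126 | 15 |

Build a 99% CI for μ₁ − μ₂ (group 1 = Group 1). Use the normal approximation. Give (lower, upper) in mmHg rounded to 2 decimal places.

Standard errors of each mean: 15/√160 = 1.1859 and 15/√59 = 1.9528.
SE(x̄₁ − x̄₂) = √(1.1859² + 1.9528²) = 2.2847 for independent samples with unequal variances.
With z* = 2.576, the margin is 2.576 × 2.2847 = 5.8854.
x̄₁ − x̄₂ = 146 − 126 = 20.0000; the interval is 20.0000 ± 5.8854 = (14.11, 25.89).

(14.11, 25.89)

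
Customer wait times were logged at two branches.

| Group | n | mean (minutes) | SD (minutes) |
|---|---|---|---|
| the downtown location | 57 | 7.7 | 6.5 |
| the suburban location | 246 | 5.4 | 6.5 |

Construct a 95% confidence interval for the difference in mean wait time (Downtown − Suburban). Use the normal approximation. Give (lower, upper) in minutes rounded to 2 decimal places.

(0.43, 4.17)

Per-group SEs: s₁/√n₁ = 6.5/√57 = 0.8609, s₂/√n₂ = 6.5/√246 = 0.4144.
Unpooled SE of the difference: √(0.74114881 + 0.17172736) = 0.9554.
Margin of error = z* · SE = 1.960 × 0.9554 = 1.8726.
x̄₁ − x̄₂ = 7.7 − 5.4 = 2.3000.
CI: 2.3000 ± 1.8726 = (0.43, 4.17).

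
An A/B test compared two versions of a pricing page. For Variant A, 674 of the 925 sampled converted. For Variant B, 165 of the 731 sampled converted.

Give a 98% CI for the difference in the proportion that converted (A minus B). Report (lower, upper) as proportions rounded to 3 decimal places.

(0.453, 0.552)

Sample proportions: 674/925 = 0.7286, 165/731 = 0.2257.
Each SE is √(p̂(1−p̂)/n): √(0.7286·0.2714/925) = 0.01462 and √(0.2257·0.7743/731) = 0.01546.
SE(p̂₁ − p̂₂) = √(SE₁² + SE₂²) = √(0.0002137444 + 0.0002390116) = 0.02128, since the two samples are independent.
At 98% confidence z* = 2.326; margin = 2.326 × 0.02128 = 0.04950.
The difference is 0.7286 − 0.2257 = 0.5029, so the interval is 0.5029 ± 0.04950 = (0.453, 0.552).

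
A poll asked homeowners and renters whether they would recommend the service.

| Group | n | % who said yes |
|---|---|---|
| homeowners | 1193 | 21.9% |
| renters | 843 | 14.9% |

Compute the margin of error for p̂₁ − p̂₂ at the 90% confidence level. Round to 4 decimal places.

The two standard errors are √(0.2190×0.7810/1193) = 0.01197 and √(0.1490×0.8510/843) = 0.01226.
Because the samples are independent, SE_diff = √(0.01197² + 0.01226²) = 0.01713.
Using z* = 1.645 for 90%, ME = 1.645 × 0.01713 = 0.02818.

0.0282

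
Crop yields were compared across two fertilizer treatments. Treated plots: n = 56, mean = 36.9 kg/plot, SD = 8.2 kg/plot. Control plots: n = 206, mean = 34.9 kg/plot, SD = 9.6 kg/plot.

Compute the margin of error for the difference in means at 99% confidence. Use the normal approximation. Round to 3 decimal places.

Per-group SEs: s₁/√n₁ = 8.2/√56 = 1.0958, s₂/√n₂ = 9.6/√206 = 0.6689.
Unpooled SE of the difference: √(1.20077764 + 0.44742721) = 1.2838.
Margin of error = z* · SE = 2.576 × 1.2838 = 3.3071.

3.307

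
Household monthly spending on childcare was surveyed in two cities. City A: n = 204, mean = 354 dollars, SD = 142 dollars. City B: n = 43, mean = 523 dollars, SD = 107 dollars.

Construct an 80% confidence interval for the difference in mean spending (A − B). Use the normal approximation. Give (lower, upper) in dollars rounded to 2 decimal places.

(-193.50, -144.50)

SE₁ = s₁/√n₁ = 142/√204 = 9.9420; SE₂ = 107/√43 = 16.3173.
Independent samples, unequal variances: SE_diff = √(SE₁² + SE₂²) = √(98.843364 + 266.25427929) = 19.1075.
z* = 1.282, so margin of error = 1.282 × 19.1075 = 24.4958.
Difference in means = 354 − 523 = -169.0000.
-169.0000 ± 24.4958 → (-193.50, -144.50).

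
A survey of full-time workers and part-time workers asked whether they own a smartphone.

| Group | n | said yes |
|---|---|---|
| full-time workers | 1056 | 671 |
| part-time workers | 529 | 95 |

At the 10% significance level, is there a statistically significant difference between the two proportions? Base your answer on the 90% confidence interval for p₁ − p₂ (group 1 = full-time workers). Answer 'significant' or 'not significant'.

p̂₁ = 671/1056 = 0.6354 and p̂₂ = 95/529 = 0.1796.
SE₁ = √(p̂₁(1−p̂₁)/n₁) = √(0.6354·0.3646/1056) = 0.01481; SE₂ = √(0.1796·0.8204/529) = 0.01669.
Independent samples: SE of the difference = √(SE₁² + SE₂²) = √(0.0002193361 + 0.0002785561) = 0.02231.
z* for 90% confidence is 1.645, so the margin of error is 1.645 × 0.02231 = 0.03670.
Point estimate p̂₁ − p̂₂ = 0.6354 − 0.1796 = 0.4558.
0.4558 ± 0.03670 → (0.41910, 0.49250).
The interval (0.41910, 0.49250) does not contain 0, so the difference is significant.

significant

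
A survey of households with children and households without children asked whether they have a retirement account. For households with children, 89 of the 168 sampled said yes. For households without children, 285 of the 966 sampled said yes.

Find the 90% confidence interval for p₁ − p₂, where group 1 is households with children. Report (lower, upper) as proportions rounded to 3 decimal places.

Sample proportions: 89/168 = 0.5298, 285/966 = 0.2950.
Each SE is √(p̂(1−p̂)/n): √(0.5298·0.4702/168) = 0.03851 and √(0.2950·0.7050/966) = 0.01467.
SE(p̂₁ − p̂₂) = √(SE₁² + SE₂²) = √(0.0014830201 + 0.0002152089) = 0.04121, since the two samples are independent.
At 90% confidence z* = 1.645; margin = 1.645 × 0.04121 = 0.06779.
The difference is 0.5298 − 0.2950 = 0.2348, so the interval is 0.2348 ± 0.06779 = (0.167, 0.303).

(0.167, 0.303)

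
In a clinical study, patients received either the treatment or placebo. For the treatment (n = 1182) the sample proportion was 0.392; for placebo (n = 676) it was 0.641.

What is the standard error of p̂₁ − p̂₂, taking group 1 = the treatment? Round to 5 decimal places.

0.02328

Each SE is √(p̂(1−p̂)/n): √(0.3920·0.6080/1182) = 0.01420 and √(0.6410·0.3590/676) = 0.01845.
SE(p̂₁ − p̂₂) = √(SE₁² + SE₂²) = √(0.00020164 + 0.0003404025) = 0.02328, since the two samples are independent.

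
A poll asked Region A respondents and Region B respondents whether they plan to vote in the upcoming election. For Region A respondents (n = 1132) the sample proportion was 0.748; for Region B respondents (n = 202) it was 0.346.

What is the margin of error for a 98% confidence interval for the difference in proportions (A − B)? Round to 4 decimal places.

The two standard errors are √(0.7480×0.2520/1132) = 0.01290 and √(0.3460×0.6540/202) = 0.03347.
Because the samples are independent, SE_diff = √(0.01290² + 0.03347²) = 0.03587.
Using z* = 2.326 for 98%, ME = 2.326 × 0.03587 = 0.08343.

0.0834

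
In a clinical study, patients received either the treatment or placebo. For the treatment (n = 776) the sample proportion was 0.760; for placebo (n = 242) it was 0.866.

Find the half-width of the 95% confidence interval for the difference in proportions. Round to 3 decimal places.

0.052

SE₁ = √(p̂₁(1−p̂₁)/n₁) = √(0.7600·0.2400/776) = 0.01533; SE₂ = √(0.8660·0.1340/242) = 0.02190.
Independent samples: SE of the difference = √(SE₁² + SE₂²) = √(0.0002350089 + 0.00047961) = 0.02673.
z* for 95% confidence is 1.960, so the margin of error is 1.960 × 0.02673 = 0.05239.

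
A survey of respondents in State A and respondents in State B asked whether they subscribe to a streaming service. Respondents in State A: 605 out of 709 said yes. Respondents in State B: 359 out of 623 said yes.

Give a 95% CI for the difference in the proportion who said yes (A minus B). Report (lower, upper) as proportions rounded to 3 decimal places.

p̂₁ = 605/709 = 0.8533 and p̂₂ = 359/623 = 0.5762.
SE₁ = √(p̂₁(1−p̂₁)/n₁) = √(0.8533·0.1467/709) = 0.01329; SE₂ = √(0.5762·0.4238/623) = 0.01980.
Independent samples: SE of the difference = √(SE₁² + SE₂²) = √(0.0001766241 + 0.00039204) = 0.02385.
z* for 95% confidence is 1.960, so the margin of error is 1.960 × 0.02385 = 0.04675.
Point estimate p̂₁ − p̂₂ = 0.8533 − 0.5762 = 0.2771.
0.2771 ± 0.04675 → (0.230, 0.324).

(0.230, 0.324)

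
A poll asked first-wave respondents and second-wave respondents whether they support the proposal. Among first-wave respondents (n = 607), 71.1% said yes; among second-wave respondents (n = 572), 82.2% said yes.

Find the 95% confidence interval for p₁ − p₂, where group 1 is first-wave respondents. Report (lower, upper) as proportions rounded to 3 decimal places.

SE₁ = √(p̂₁(1−p̂₁)/n₁) = √(0.7110·0.2890/607) = 0.01840; SE₂ = √(0.8220·0.1780/572) = 0.01599.
Independent samples: SE of the difference = √(SE₁² + SE₂²) = √(0.00033856 + 0.0002556801) = 0.02438.
z* for 95% confidence is 1.960, so the margin of error is 1.960 × 0.02438 = 0.04778.
Point estimate p̂₁ − p̂₂ = 0.7110 − 0.8220 = -0.1110.
-0.1110 ± 0.04778 → (-0.159, -0.063).

(-0.159, -0.063)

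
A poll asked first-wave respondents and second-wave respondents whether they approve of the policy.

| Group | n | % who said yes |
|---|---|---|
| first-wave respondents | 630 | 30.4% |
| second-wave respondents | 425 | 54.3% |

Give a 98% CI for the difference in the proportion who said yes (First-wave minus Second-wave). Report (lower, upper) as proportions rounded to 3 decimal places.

(-0.310, -0.168)

The two standard errors are √(0.3040×0.6960/630) = 0.01833 and √(0.5430×0.4570/425) = 0.02416.
Because the samples are independent, SE_diff = √(0.01833² + 0.02416²) = 0.03033.
Using z* = 2.326 for 98%, ME = 2.326 × 0.03033 = 0.07055.
p̂₁ − p̂₂ = -0.2390; interval -0.2390 ± 0.07055 gives (-0.310, -0.168).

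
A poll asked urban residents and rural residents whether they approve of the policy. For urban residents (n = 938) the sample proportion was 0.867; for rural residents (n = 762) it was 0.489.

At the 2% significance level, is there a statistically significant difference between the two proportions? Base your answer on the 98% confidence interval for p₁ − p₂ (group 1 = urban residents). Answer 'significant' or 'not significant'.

significant

The two standard errors are √(0.8670×0.1330/938) = 0.01109 and √(0.4890×0.5110/762) = 0.01811.
Because the samples are independent, SE_diff = √(0.01109² + 0.01811²) = 0.02124.
Using z* = 2.326 for 98%, ME = 2.326 × 0.02124 = 0.04940.
p̂₁ − p̂₂ = 0.3780; interval 0.3780 ± 0.04940 gives (0.32860, 0.42740).
The interval (0.32860, 0.42740) does not contain 0, so the difference is significant.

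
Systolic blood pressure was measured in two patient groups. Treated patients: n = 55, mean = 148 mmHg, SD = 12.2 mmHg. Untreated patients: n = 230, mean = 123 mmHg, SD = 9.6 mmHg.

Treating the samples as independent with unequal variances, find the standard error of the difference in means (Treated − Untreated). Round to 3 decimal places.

1.763

Standard errors of each mean: 12.2/√55 = 1.6450 and 9.6/√230 = 0.6330.
SE(x̄₁ − x̄₂) = √(1.6450² + 0.6330²) = 1.7626 for independent samples with unequal variances.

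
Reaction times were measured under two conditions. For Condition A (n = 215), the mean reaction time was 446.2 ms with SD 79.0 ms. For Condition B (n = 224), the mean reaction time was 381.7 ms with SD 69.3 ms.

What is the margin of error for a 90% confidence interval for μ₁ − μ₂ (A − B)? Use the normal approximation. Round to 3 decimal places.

Standard errors of each mean: 79.0/√215 = 5.3878 and 69.3/√224 = 4.6303.
SE(x̄₁ − x̄₂) = √(5.3878² + 4.6303²) = 7.1041 for independent samples with unequal variances.
With z* = 1.645, the margin is 1.645 × 7.1041 = 11.6862.

11.686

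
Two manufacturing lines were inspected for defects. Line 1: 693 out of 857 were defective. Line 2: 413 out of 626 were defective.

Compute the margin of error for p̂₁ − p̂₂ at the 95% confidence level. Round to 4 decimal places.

0.0455

First, p̂₁ = 693/857 = 0.8086; p̂₂ = 413/626 = 0.6597.
The two standard errors are √(0.8086×0.1914/857) = 0.01344 and √(0.6597×0.3403/626) = 0.01894.
Because the samples are independent, SE_diff = √(0.01344² + 0.01894²) = 0.02322.
Using z* = 1.960 for 95%, ME = 1.960 × 0.02322 = 0.04551.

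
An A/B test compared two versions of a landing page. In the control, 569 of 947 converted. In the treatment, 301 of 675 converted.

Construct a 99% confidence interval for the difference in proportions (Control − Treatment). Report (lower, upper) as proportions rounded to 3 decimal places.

(0.091, 0.219)

First, p̂₁ = 569/947 = 0.6008; p̂₂ = 301/675 = 0.4459.
The two standard errors are √(0.6008×0.3992/947) = 0.01591 and √(0.4459×0.5541/675) = 0.01913.
Because the samples are independent, SE_diff = √(0.01591² + 0.01913²) = 0.02488.
Using z* = 2.576 for 99%, ME = 2.576 × 0.02488 = 0.06409.
p̂₁ − p̂₂ = 0.1549; interval 0.1549 ± 0.06409 gives (0.091, 0.219).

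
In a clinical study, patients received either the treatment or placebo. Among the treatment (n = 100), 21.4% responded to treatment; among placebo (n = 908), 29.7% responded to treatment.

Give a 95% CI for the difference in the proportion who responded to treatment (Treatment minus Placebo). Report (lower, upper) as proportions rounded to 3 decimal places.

SE₁ = √(p̂₁(1−p̂₁)/n₁) = √(0.2140·0.7860/100) = 0.04101; SE₂ = √(0.2970·0.7030/908) = 0.01516.
Independent samples: SE of the difference = √(SE₁² + SE₂²) = √(0.0016818201 + 0.0002298256) = 0.04372.
z* for 95% confidence is 1.960, so the margin of error is 1.960 × 0.04372 = 0.08569.
Point estimate p̂₁ − p̂₂ = 0.2140 − 0.2970 = -0.0830.
-0.0830 ± 0.08569 → (-0.169, 0.003).

(-0.169, 0.003)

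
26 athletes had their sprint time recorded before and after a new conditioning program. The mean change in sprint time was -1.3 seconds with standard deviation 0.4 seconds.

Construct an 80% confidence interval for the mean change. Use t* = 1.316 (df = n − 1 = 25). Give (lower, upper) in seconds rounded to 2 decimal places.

(-1.40, -1.20)

Paired design: SE = s_d/√n = 0.4/√26 = 0.0784.
t* = 1.316; margin of error = 1.316 × 0.0784 = 0.1032.
-1.3 ± 0.1032 → (-1.40, -1.20).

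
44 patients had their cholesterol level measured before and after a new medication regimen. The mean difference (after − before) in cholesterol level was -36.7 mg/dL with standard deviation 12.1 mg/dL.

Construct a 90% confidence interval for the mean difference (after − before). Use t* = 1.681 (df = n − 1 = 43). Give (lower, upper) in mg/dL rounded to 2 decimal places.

This is a matched-pairs design, so SE = s_d/√n = 12.1/√44 = 1.8241.
Margin = 1.681 × 1.8241 = 3.0663; the interval is -36.7 ± 3.0663 = (-39.77, -33.63).

(-39.77, -33.63)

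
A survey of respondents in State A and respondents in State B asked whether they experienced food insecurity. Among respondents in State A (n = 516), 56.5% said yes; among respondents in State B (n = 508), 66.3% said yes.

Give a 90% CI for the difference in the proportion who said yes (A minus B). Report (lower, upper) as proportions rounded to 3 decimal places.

(-0.148, -0.048)

Each SE is √(p̂(1−p̂)/n): √(0.5650·0.4350/516) = 0.02182 and √(0.6630·0.3370/508) = 0.02097.
SE(p̂₁ − p̂₂) = √(SE₁² + SE₂²) = √(0.0004761124 + 0.0004397409) = 0.03026, since the two samples are independent.
At 90% confidence z* = 1.645; margin = 1.645 × 0.03026 = 0.04978.
The difference is 0.5650 − 0.6630 = -0.0980, so the interval is -0.0980 ± 0.04978 = (-0.148, -0.048).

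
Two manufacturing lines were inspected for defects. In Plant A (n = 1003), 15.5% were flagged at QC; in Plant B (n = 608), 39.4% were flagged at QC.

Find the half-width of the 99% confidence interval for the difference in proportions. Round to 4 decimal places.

The two standard errors are √(0.1550×0.8450/1003) = 0.01143 and √(0.3940×0.6060/608) = 0.01982.
Because the samples are independent, SE_diff = √(0.01143² + 0.01982²) = 0.02288.
Using z* = 2.576 for 99%, ME = 2.576 × 0.02288 = 0.05894.

0.0589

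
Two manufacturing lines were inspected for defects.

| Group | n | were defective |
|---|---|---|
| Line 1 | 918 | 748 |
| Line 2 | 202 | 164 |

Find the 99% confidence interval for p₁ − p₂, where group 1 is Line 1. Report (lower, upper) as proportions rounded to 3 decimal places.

Sample proportions: 748/918 = 0.8148, 164/202 = 0.8119.
Each SE is √(p̂(1−p̂)/n): √(0.8148·0.1852/918) = 0.01282 and √(0.8119·0.1881/202) = 0.02750.
SE(p̂₁ − p̂₂) = √(SE₁² + SE₂²) = √(0.0001643524 + 0.00075625) = 0.03034, since the two samples are independent.
At 99% confidence z* = 2.576; margin = 2.576 × 0.03034 = 0.07816.
The difference is 0.8148 − 0.8119 = 0.0029, so the interval is 0.0029 ± 0.07816 = (-0.075, 0.081).

(-0.075, 0.081)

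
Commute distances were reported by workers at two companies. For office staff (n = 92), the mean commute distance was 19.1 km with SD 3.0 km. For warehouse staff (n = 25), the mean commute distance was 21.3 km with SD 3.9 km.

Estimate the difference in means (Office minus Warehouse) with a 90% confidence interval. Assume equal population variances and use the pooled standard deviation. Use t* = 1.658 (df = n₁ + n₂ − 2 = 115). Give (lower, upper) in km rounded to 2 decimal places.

(-3.40, -1.00)

s_p = √[((n₁−1)s₁² + (n₂−1)s₂²)/(n₁+n₂−2)] = √[(91·3.0² + 24·3.9²)/115] = 3.2087.
SE = 3.2087·√(1/92 + 1/25) = 0.7237.
With t* = 1.658, margin = 1.658 × 0.7237 = 1.1999.
x̄₁ − x̄₂ = 19.1 − 21.3 = -2.2000; interval -2.2000 ± 1.1999 = (-3.40, -1.00).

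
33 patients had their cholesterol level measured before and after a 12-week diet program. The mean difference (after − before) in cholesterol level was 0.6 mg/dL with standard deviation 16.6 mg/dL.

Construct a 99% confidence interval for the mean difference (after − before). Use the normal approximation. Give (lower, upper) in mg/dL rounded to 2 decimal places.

(-6.84, 8.04)

Paired design: SE = s_d/√n = 16.6/√33 = 2.8897.
z* = 2.576; margin of error = 2.576 × 2.8897 = 7.4439.
0.6 ± 7.4439 → (-6.84, 8.04).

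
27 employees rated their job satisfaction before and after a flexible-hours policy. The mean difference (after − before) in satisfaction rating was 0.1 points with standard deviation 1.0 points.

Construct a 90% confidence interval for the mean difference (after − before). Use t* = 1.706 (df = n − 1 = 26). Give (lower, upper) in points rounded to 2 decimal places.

(-0.23, 0.43)

This is a matched-pairs design, so SE = s_d/√n = 1.0/√27 = 0.1925.
Margin = 1.706 × 0.1925 = 0.3284; the interval is 0.1 ± 0.3284 = (-0.23, 0.43).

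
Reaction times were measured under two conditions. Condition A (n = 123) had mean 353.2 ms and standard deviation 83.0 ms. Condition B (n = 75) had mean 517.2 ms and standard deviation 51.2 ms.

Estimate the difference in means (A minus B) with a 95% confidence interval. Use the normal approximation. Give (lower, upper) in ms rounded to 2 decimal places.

Standard errors of each mean: 83.0/√123 = 7.4839 and 51.2/√75 = 5.9121.
SE(x̄₁ − x̄₂) = √(7.4839² + 5.9121²) = 9.5374 for independent samples with unequal variances.
With z* = 1.960, the margin is 1.960 × 9.5374 = 18.6933.
x̄₁ − x̄₂ = 353.2 − 517.2 = -164.0000; the interval is -164.0000 ± 18.6933 = (-182.69, -145.31).

(-182.69, -145.31)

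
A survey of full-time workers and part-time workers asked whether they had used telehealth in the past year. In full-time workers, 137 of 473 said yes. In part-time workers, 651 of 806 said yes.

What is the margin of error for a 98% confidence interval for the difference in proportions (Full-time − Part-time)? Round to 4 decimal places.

Sample proportions: 137/473 = 0.2896, 651/806 = 0.8077.
Each SE is √(p̂(1−p̂)/n): √(0.2896·0.7104/473) = 0.02086 and √(0.8077·0.1923/806) = 0.01388.
SE(p̂₁ − p̂₂) = √(SE₁² + SE₂²) = √(0.0004351396 + 0.0001926544) = 0.02506, since the two samples are independent.
At 98% confidence z* = 2.326; margin = 2.326 × 0.02506 = 0.05829.

0.0583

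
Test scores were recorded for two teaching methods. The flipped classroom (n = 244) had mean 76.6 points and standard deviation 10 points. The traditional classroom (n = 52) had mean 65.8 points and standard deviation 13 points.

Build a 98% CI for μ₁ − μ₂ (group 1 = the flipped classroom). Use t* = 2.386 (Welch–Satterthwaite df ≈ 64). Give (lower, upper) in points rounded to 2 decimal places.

(6.24, 15.36)

Standard errors of each mean: 10/√244 = 0.6402 and 13/√52 = 1.8028.
SE(x̄₁ − x̄₂) = √(0.6402² + 1.8028²) = 1.9131 for independent samples with unequal variances.
With t* = 2.386, the margin is 2.386 × 1.9131 = 4.5647.
x̄₁ − x̄₂ = 76.6 − 65.8 = 10.8000; the interval is 10.8000 ± 4.5647 = (6.24, 15.36).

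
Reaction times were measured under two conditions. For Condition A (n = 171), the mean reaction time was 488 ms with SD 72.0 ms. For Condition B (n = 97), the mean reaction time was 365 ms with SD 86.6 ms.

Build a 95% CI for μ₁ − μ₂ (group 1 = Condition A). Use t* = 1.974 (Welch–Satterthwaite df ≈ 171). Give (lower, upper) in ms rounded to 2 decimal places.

(102.52, 143.48)

Per-group SEs: s₁/√n₁ = 72.0/√171 = 5.5060, s₂/√n₂ = 86.6/√97 = 8.7929.
Unpooled SE of the difference: √(30.316036 + 77.31509041) = 10.3745.
Margin of error = t* · SE = 1.974 × 10.3745 = 20.4793.
x̄₁ − x̄₂ = 488 − 365 = 123.0000.
CI: 123.0000 ± 20.4793 = (102.52, 143.48).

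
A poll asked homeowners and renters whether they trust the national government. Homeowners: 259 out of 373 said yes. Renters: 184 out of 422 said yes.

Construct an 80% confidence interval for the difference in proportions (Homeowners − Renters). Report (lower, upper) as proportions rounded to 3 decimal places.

(0.215, 0.302)

First, p̂₁ = 259/373 = 0.6944; p̂₂ = 184/422 = 0.4360.
The two standard errors are √(0.6944×0.3056/373) = 0.02385 and √(0.4360×0.5640/422) = 0.02414.
Because the samples are independent, SE_diff = √(0.02385² + 0.02414²) = 0.03393.
Using z* = 1.282 for 80%, ME = 1.282 × 0.03393 = 0.04350.
p̂₁ − p̂₂ = 0.2584; interval 0.2584 ± 0.04350 gives (0.215, 0.302).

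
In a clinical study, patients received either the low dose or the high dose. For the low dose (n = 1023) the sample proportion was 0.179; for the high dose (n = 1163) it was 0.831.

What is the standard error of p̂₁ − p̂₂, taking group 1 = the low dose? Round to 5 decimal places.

0.01626

The two standard errors are √(0.1790×0.8210/1023) = 0.01199 and √(0.8310×0.1690/1163) = 0.01099.
Because the samples are independent, SE_diff = √(0.01199² + 0.01099²) = 0.01626.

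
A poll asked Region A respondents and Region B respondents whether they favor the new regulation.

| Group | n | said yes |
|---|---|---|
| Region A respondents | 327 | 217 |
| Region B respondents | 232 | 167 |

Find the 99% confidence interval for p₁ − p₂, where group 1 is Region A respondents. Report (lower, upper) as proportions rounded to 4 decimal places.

First, p̂₁ = 217/327 = 0.6636; p̂₂ = 167/232 = 0.7198.
The two standard errors are √(0.6636×0.3364/327) = 0.02613 and √(0.7198×0.2802/232) = 0.02948.
Because the samples are independent, SE_diff = √(0.02613² + 0.02948²) = 0.03939.
Using z* = 2.576 for 99%, ME = 2.576 × 0.03939 = 0.10147.
p̂₁ − p̂₂ = -0.0562; interval -0.0562 ± 0.10147 gives (-0.1577, 0.0453).

(-0.1577, 0.0453)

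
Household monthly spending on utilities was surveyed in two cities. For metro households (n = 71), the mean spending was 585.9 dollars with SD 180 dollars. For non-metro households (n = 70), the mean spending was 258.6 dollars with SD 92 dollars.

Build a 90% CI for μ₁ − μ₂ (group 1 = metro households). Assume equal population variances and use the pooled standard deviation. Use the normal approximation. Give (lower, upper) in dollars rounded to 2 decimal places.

s_p = √[((n₁−1)s₁² + (n₂−1)s₂²)/(n₁+n₂−2)] = √[(70·180² + 69·92²)/139] = 143.2414.
SE = 143.2414·√(1/71 + 1/70) = 24.1268.
With z* = 1.645, margin = 1.645 × 24.1268 = 39.6886.
x̄₁ − x̄₂ = 585.9 − 258.6 = 327.3000; interval 327.3000 ± 39.6886 = (287.61, 366.99).

(287.61, 366.99)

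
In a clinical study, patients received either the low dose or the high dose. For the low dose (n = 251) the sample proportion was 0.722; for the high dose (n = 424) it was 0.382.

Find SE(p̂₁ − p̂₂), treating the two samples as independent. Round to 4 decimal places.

0.0368

The two standard errors are √(0.7220×0.2780/251) = 0.02828 and √(0.3820×0.6180/424) = 0.02360.
Because the samples are independent, SE_diff = √(0.02828² + 0.02360²) = 0.03683.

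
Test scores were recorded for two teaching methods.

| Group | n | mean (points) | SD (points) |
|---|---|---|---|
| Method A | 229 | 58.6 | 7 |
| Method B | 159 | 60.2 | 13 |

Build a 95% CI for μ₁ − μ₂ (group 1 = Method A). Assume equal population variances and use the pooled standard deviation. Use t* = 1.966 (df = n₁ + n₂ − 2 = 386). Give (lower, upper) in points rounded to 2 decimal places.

(-3.61, 0.41)

Pooled variance s_p² = [228·7² + 158·13²] / (229+159−2) = 98.1192, so s_p = 9.9055.
SE_diff = s_p·√(1/n₁ + 1/n₂) = 9.9055·√(1/229 + 1/159) = 1.0225.
t* = 1.966; margin = 1.966 × 1.0225 = 2.0102.
Difference = 58.6 − 60.2 = -1.6000.
-1.6000 ± 2.0102 → (-3.61, 0.41).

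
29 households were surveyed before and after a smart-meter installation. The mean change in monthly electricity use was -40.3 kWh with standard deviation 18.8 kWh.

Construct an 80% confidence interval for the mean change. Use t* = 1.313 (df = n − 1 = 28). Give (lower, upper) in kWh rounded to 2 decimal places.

(-44.88, -35.72)

This is a matched-pairs design, so SE = s_d/√n = 18.8/√29 = 3.4911.
Margin = 1.313 × 3.4911 = 4.5838; the interval is -40.3 ± 4.5838 = (-44.88, -35.72).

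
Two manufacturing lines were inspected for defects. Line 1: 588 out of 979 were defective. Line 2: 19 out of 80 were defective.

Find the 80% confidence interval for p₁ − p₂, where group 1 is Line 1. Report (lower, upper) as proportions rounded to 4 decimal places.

Sample proportions: 588/979 = 0.6006, 19/80 = 0.2375.
Each SE is √(p̂(1−p̂)/n): √(0.6006·0.3994/979) = 0.01565 and √(0.2375·0.7625/80) = 0.04758.
SE(p̂₁ − p̂₂) = √(SE₁² + SE₂²) = √(0.0002449225 + 0.0022638564) = 0.05009, since the two samples are independent.
At 80% confidence z* = 1.282; margin = 1.282 × 0.05009 = 0.06422.
The difference is 0.6006 − 0.2375 = 0.3631, so the interval is 0.3631 ± 0.06422 = (0.2989, 0.4273).

(0.2989, 0.4273)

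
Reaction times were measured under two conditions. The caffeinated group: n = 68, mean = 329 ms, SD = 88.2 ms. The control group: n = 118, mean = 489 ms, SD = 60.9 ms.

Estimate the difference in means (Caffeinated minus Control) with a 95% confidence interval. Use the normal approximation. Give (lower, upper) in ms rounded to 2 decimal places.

(-183.67, -136.33)

Per-group SEs: s₁/√n₁ = 88.2/√68 = 10.6958, s₂/√n₂ = 60.9/√118 = 5.6063.
Unpooled SE of the difference: √(114.40013764 + 31.43059969) = 12.0760.
Margin of error = z* · SE = 1.960 × 12.0760 = 23.6690.
x̄₁ − x̄₂ = 329 − 489 = -160.0000.
CI: -160.0000 ± 23.6690 = (-183.67, -136.33).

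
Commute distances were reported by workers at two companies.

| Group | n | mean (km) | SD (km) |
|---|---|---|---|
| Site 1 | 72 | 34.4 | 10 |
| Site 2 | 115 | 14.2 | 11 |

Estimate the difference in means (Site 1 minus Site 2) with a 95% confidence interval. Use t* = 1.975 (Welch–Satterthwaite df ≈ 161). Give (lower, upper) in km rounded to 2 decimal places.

(17.11, 23.29)

Standard errors of each mean: 10/√72 = 1.1785 and 11/√115 = 1.0258.
SE(x̄₁ − x̄₂) = √(1.1785² + 1.0258²) = 1.5624 for independent samples with unequal variances.
With t* = 1.975, the margin is 1.975 × 1.5624 = 3.0857.
x̄₁ − x̄₂ = 34.4 − 14.2 = 20.2000; the interval is 20.2000 ± 3.0857 = (17.11, 23.29).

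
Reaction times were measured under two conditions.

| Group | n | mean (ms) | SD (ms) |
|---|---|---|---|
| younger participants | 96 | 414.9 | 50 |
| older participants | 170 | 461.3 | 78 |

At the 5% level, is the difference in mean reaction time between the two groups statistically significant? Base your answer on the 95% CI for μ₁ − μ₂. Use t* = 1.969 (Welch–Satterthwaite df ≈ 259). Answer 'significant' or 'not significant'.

Standard errors of each mean: 50/√96 = 5.1031 and 78/√170 = 5.9823.
SE(x̄₁ − x̄₂) = √(5.1031² + 5.9823²) = 7.8632 for independent samples with unequal variances.
With t* = 1.969, the margin is 1.969 × 7.8632 = 15.4826.
x̄₁ − x̄₂ = 414.9 − 461.3 = -46.4000; the interval is -46.4000 ± 15.4826 = (-61.8826, -30.9174).
The interval (-61.8826, -30.9174) does not contain 0, so the difference is significant.

significant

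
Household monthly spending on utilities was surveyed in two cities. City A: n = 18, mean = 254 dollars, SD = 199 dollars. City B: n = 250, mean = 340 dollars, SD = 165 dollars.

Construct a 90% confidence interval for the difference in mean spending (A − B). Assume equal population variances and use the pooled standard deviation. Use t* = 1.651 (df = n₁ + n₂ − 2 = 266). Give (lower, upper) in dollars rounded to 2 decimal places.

(-153.44, -18.56)

Pooled variance s_p² = [17·199² + 249·165²] / (18+250−2) = 28015.9474, so s_p = 167.3797.
SE_diff = s_p·√(1/n₁ + 1/n₂) = 167.3797·√(1/18 + 1/250) = 40.8474.
t* = 1.651; margin = 1.651 × 40.8474 = 67.4391.
Difference = 254 − 340 = -86.0000.
-86.0000 ± 67.4391 → (-153.44, -18.56).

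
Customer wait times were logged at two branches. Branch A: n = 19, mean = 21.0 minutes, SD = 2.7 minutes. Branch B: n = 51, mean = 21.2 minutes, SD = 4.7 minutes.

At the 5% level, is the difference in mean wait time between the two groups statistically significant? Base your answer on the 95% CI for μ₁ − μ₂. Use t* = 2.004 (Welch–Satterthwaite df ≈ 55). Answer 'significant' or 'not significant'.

not significant

Standard errors of each mean: 2.7/√19 = 0.6194 and 4.7/√51 = 0.6581.
SE(x̄₁ − x̄₂) = √(0.6194² + 0.6581²) = 0.9037 for independent samples with unequal variances.
With t* = 2.004, the margin is 2.004 × 0.9037 = 1.8110.
x̄₁ − x̄₂ = 21.0 − 21.2 = -0.2000; the interval is -0.2000 ± 1.8110 = (-2.0110, 1.6110).
The interval (-2.0110, 1.6110) contains 0, so the difference is not significant.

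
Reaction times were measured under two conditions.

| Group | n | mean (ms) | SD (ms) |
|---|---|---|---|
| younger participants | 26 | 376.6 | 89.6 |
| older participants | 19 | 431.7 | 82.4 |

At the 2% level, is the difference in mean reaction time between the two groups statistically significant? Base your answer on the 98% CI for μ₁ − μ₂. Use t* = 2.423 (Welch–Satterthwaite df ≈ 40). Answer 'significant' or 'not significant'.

Per-group SEs: s₁/√n₁ = 89.6/√26 = 17.5720, s₂/√n₂ = 82.4/√19 = 18.9039.
Unpooled SE of the difference: √(308.775184 + 357.35743521) = 25.8095.
Margin of error = t* · SE = 2.423 × 25.8095 = 62.5364.
x̄₁ − x̄₂ = 376.6 − 431.7 = -55.1000.
CI: -55.1000 ± 62.5364 = (-117.6364, 7.4364).
The interval (-117.6364, 7.4364) contains 0, so the difference is not significant.

not significant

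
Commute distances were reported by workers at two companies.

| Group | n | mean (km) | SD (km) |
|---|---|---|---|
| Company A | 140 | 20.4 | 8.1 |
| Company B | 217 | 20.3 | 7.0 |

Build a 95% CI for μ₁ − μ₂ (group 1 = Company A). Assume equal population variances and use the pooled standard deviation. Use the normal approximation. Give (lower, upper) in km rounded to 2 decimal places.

Pooled variance s_p² = [139·8.1² + 216·7.0²] / (140+217−2) = 55.5036, so s_p = 7.4501.
SE_diff = s_p·√(1/n₁ + 1/n₂) = 7.4501·√(1/140 + 1/217) = 0.8076.
z* = 1.960; margin = 1.960 × 0.8076 = 1.5829.
Difference = 20.4 − 20.3 = 0.1000.
0.1000 ± 1.5829 → (-1.48, 1.68).

(-1.48, 1.68)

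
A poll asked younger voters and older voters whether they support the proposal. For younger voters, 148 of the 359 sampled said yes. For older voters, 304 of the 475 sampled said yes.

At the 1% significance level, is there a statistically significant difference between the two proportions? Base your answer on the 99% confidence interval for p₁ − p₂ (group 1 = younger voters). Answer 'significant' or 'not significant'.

First, p̂₁ = 148/359 = 0.4123; p̂₂ = 304/475 = 0.6400.
The two standard errors are √(0.4123×0.5877/359) = 0.02598 and √(0.6400×0.3600/475) = 0.02202.
Because the samples are independent, SE_diff = √(0.02598² + 0.02202²) = 0.03406.
Using z* = 2.576 for 99%, ME = 2.576 × 0.03406 = 0.08774.
p̂₁ − p̂₂ = -0.2277; interval -0.2277 ± 0.08774 gives (-0.31544, -0.13996).
The interval (-0.31544, -0.13996) does not contain 0, so the difference is significant.

significant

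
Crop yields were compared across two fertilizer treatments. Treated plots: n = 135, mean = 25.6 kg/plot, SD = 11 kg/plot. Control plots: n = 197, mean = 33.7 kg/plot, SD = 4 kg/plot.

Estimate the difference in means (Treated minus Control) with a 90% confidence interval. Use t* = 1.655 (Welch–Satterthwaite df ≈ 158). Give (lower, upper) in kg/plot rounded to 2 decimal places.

(-9.74, -6.46)

SE₁ = s₁/√n₁ = 11/√135 = 0.9467; SE₂ = 4/√197 = 0.2850.
Independent samples, unequal variances: SE_diff = √(SE₁² + SE₂²) = √(0.89624089 + 0.081225) = 0.9887.
t* = 1.655, so margin of error = 1.655 × 0.9887 = 1.6363.
Difference in means = 25.6 − 33.7 = -8.1000.
-8.1000 ± 1.6363 → (-9.74, -6.46).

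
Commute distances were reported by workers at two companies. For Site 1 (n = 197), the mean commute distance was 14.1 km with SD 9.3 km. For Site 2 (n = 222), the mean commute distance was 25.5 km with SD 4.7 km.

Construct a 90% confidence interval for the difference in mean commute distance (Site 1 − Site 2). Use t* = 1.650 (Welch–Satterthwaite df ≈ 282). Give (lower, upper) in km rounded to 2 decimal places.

Standard errors of each mean: 9.3/√197 = 0.6626 and 4.7/√222 = 0.3154.
SE(x̄₁ − x̄₂) = √(0.6626² + 0.3154²) = 0.7338 for independent samples with unequal variances.
With t* = 1.650, the margin is 1.650 × 0.7338 = 1.2108.
x̄₁ − x̄₂ = 14.1 − 25.5 = -11.4000; the interval is -11.4000 ± 1.2108 = (-12.61, -10.19).

(-12.61, -10.19)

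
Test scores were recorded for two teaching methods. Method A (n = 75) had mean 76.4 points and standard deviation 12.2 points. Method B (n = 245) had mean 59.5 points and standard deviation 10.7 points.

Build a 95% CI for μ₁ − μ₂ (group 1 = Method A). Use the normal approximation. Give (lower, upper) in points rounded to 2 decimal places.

SE₁ = s₁/√n₁ = 12.2/√75 = 1.4087; SE₂ = 10.7/√245 = 0.6836.
Independent samples, unequal variances: SE_diff = √(SE₁² + SE₂²) = √(1.98443569 + 0.46730896) = 1.5658.
z* = 1.960, so margin of error = 1.960 × 1.5658 = 3.0690.
Difference in means = 76.4 − 59.5 = 16.9000.
16.9000 ± 3.0690 → (13.83, 19.97).

(13.83, 19.97)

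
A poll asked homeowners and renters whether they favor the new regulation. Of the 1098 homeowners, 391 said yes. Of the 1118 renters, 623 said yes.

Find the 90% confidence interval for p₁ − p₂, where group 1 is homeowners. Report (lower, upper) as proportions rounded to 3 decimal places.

(-0.235, -0.167)

First, p̂₁ = 391/1098 = 0.3561; p̂₂ = 623/1118 = 0.5572.
The two standard errors are √(0.3561×0.6439/1098) = 0.01445 and √(0.5572×0.4428/1118) = 0.01486.
Because the samples are independent, SE_diff = √(0.01445² + 0.01486²) = 0.02073.
Using z* = 1.645 for 90%, ME = 1.645 × 0.02073 = 0.03410.
p̂₁ − p̂₂ = -0.2011; interval -0.2011 ± 0.03410 gives (-0.235, -0.167).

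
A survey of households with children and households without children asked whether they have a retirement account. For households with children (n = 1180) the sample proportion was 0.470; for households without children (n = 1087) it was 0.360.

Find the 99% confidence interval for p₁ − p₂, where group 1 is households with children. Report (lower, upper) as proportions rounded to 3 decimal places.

(0.057, 0.163)

SE₁ = √(p̂₁(1−p̂₁)/n₁) = √(0.4700·0.5300/1180) = 0.01453; SE₂ = √(0.3600·0.6400/1087) = 0.01456.
Independent samples: SE of the difference = √(SE₁² + SE₂²) = √(0.0002111209 + 0.0002119936) = 0.02057.
z* for 99% confidence is 2.576, so the margin of error is 2.576 × 0.02057 = 0.05299.
Point estimate p̂₁ − p̂₂ = 0.4700 − 0.3600 = 0.1100.
0.1100 ± 0.05299 → (0.057, 0.163).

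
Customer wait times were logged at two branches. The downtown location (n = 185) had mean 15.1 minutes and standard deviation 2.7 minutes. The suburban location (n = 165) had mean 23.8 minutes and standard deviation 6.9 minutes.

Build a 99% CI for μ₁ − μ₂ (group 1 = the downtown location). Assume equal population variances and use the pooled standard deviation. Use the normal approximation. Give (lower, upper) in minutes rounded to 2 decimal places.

Pooled variance s_p² = [184·2.7² + 164·6.9²] / (185+165−2) = 26.2914, so s_p = 5.1275.
SE_diff = s_p·√(1/n₁ + 1/n₂) = 5.1275·√(1/185 + 1/165) = 0.5490.
z* = 2.576; margin = 2.576 × 0.5490 = 1.4142.
Difference = 15.1 − 23.8 = -8.7000.
-8.7000 ± 1.4142 → (-10.11, -7.29).

(-10.11, -7.29)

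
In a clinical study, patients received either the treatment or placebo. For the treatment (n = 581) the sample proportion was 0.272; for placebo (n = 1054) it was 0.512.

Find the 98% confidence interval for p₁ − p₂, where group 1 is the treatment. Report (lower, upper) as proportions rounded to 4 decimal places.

(-0.2959, -0.1841)

Each SE is √(p̂(1−p̂)/n): √(0.2720·0.7280/581) = 0.01846 and √(0.5120·0.4880/1054) = 0.01540.
SE(p̂₁ − p̂₂) = √(SE₁² + SE₂²) = √(0.0003407716 + 0.00023716) = 0.02404, since the two samples are independent.
At 98% confidence z* = 2.326; margin = 2.326 × 0.02404 = 0.05592.
The difference is 0.2720 − 0.5120 = -0.2400, so the interval is -0.2400 ± 0.05592 = (-0.2959, -0.1841).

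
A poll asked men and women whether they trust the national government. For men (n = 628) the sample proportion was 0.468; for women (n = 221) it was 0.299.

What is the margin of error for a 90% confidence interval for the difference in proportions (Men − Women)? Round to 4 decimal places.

0.0603

The two standard errors are √(0.4680×0.5320/628) = 0.01991 and √(0.2990×0.7010/221) = 0.03080.
Because the samples are independent, SE_diff = √(0.01991² + 0.03080²) = 0.03667.
Using z* = 1.645 for 90%, ME = 1.645 × 0.03667 = 0.06032.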